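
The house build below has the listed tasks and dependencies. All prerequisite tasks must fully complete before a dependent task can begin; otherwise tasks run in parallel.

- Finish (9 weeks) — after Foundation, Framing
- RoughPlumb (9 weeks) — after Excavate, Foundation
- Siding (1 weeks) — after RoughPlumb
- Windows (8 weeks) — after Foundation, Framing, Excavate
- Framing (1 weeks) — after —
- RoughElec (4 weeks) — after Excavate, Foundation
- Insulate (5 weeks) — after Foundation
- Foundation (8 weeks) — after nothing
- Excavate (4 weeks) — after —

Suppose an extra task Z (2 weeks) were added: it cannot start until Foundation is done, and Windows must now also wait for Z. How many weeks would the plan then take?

18

Originally the plan takes 18 weeks.
With Z inserted, Windows now waits for max(Foundation, Framing, Excavate, Z).
New critical path: Foundation→Z→Windows = 8+2+8 = 18 ⇒ 18 weeks.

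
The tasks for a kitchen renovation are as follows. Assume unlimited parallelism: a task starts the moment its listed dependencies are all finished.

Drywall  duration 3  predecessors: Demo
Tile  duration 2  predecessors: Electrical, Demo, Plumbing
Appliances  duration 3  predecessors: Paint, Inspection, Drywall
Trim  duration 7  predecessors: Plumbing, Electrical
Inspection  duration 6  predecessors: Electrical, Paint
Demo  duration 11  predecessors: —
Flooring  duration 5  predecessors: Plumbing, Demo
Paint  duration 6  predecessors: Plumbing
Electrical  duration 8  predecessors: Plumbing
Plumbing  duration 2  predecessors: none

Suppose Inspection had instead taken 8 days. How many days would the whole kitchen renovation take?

21

Baseline: Plumbing→Electrical→Inspection→Appliances = 2+8+6+3 = 19 → 19 days.
Inspection is on the critical path; changing it to 8 makes that path 21 days.
The critical path is still Plumbing→Electrical→Inspection→Appliances; finish is now 21 days.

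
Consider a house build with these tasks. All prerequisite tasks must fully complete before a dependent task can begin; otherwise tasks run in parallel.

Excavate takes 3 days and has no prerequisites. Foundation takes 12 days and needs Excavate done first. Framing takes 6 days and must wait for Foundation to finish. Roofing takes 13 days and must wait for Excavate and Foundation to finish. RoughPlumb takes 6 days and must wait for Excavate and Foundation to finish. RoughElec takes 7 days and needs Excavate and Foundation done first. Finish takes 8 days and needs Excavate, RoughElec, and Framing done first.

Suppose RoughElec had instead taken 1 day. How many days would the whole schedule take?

The binding path is Excavate→Foundation→RoughElec→Finish = 3+12+7+8 = 30; finish at 30 days.
RoughElec lies on that path, so at 1 day the path becomes 24 days.
Now Excavate→Foundation→Framing→Finish = 3+12+6+8 = 29 is longest, so the finish becomes 29 days.

29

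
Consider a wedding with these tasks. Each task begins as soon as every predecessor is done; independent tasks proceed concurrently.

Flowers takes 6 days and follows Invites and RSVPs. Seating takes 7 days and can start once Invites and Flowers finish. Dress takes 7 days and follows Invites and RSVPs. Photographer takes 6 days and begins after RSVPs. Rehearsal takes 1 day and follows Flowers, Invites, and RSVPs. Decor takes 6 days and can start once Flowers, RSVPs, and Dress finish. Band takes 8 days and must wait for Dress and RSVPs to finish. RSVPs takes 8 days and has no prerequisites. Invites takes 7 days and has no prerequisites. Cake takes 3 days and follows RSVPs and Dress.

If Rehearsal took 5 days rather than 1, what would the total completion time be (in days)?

Actual critical path: RSVPs→Dress→Band = 8+7+8 = 23 ⇒ 23 days.
Rehearsal has 8 days of float (longest path through it is 15).
The critical path is still RSVPs→Dress→Band; finish is now 23 days.

23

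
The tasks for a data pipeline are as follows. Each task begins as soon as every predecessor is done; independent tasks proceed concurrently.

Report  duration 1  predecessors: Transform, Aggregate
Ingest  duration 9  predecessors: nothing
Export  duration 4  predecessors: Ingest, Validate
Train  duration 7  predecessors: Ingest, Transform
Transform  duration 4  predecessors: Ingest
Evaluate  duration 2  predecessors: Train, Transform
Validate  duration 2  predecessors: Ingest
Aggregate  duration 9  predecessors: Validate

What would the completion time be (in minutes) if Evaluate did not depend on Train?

21

With the dependency in place, Ingest→Transform→Train→Evaluate = 9+4+7+2 = 22 sets the finish at 22 minutes.
Without Train→Evaluate, Evaluate's earliest start moves from 20 to 13.
The longest chain is now Ingest→Validate→Aggregate→Report = 9+2+9+1 = 21, so the schedule takes 21 minutes.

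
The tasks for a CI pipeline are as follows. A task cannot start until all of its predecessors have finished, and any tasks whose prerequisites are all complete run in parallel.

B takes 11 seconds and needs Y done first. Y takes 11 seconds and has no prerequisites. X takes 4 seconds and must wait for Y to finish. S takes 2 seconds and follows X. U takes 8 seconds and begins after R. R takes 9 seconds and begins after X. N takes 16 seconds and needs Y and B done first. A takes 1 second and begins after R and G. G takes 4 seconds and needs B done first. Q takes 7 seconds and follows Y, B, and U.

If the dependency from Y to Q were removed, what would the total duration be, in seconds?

39

With the dependency in place, Y→X→R→U→Q = 11+4+9+8+7 = 39 sets the finish at 39 seconds.
Dropping Y→Q doesn't change Q's earliest start (32); another predecessor still binds.
The longest chain is now Y→X→R→U→Q = 11+4+9+8+7 = 39, so the job takes 39 seconds.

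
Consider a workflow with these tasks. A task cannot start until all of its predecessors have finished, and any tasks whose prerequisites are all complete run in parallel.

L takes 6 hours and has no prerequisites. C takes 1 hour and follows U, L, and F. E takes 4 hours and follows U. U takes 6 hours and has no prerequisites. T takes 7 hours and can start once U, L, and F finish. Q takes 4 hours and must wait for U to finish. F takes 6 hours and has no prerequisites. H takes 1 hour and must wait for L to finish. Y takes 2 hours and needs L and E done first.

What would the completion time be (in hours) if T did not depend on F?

Before: longest chain U→T = 6+7 = 13, finish 13.
Dropping F→T doesn't change T's earliest start (6); another predecessor still binds.
The longest chain is now U→T = 6+7 = 13, so the job takes 13 hours.

13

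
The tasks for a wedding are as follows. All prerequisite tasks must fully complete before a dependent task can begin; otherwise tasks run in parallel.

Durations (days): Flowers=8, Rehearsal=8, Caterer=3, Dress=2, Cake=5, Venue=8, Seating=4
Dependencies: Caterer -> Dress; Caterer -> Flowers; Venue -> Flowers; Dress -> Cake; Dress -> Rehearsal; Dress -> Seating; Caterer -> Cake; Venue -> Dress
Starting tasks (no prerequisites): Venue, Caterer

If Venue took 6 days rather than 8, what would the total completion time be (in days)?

Critical path before the change: Venue→Dress→Rehearsal = 8+2+8 = 18 giving 18 days.
Venue is on the critical path; changing it to 6 makes that path 16 days.
That remains the longest chain; total 16 days.

16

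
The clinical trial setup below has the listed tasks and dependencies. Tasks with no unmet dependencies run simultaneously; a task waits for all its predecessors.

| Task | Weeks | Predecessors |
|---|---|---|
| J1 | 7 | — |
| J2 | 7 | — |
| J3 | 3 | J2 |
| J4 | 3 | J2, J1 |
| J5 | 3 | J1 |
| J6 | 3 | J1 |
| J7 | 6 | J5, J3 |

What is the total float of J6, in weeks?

J1→J5→J7 = 7+3+6 = 16 sets the makespan at 16 weeks.
The longest chain containing J6 totals 10 weeks.
Float = 16 − 10 = 6.

6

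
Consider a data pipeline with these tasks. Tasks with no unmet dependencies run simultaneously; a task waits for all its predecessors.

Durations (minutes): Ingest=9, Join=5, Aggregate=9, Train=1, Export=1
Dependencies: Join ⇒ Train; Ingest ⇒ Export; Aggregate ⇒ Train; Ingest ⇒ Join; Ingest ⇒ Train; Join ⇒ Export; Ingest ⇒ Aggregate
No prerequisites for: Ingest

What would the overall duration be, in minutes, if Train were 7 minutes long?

Baseline: Ingest→Aggregate→Train = 9+9+1 = 19 → 19 minutes.
Train is on the critical path; changing it to 7 makes that path 25 minutes.
That remains the longest chain; total 25 minutes.

25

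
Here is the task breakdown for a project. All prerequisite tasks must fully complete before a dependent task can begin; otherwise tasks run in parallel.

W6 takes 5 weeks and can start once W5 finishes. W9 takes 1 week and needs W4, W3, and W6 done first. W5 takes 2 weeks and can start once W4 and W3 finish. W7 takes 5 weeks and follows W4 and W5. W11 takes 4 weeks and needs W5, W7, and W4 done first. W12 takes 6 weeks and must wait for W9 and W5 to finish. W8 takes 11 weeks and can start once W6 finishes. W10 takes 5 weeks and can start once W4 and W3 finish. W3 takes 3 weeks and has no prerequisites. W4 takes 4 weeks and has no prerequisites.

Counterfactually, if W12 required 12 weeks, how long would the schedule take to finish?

Baseline: W4→W5→W6→W8 = 4+2+5+11 = 22 → 22 weeks.
W12 has 4 weeks of float (longest path through it is 18).
New critical path: W4→W5→W6→W9→W12 = 4+2+5+1+12 = 24 ⇒ 24 weeks.

24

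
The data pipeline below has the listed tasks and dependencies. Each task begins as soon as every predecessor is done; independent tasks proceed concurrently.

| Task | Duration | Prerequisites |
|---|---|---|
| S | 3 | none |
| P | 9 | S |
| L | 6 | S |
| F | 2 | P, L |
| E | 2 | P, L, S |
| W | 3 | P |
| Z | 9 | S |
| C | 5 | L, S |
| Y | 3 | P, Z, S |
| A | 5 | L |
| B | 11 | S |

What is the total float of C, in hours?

1

Critical path: S→P→W = 3+9+3 = 15, so the finish is 15 hours.
Longest path through C: 14 hours (earliest finish 14, latest finish 15).
So C can slip 15 − 14 = 1 hour.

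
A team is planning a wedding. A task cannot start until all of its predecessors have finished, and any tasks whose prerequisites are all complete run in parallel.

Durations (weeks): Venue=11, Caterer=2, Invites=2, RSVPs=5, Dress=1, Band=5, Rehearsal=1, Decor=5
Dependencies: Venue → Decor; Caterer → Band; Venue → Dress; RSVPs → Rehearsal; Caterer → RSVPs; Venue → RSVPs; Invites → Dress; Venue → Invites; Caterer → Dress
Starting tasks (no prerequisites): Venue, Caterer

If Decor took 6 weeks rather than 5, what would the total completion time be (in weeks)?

The binding path is Venue→RSVPs→Rehearsal = 11+5+1 = 17; finish at 17 weeks.
Decor is off the critical path — its longest chain is 16 weeks, giving 1 of slack.
That remains the longest chain; total 17 weeks.

17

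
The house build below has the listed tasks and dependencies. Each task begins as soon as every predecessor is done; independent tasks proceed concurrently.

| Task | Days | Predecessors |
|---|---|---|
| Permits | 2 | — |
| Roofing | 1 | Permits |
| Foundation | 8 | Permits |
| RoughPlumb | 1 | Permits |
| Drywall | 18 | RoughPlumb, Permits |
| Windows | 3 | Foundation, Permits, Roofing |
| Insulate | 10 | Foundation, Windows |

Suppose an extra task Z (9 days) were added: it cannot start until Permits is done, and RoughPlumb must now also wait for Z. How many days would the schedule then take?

Originally the schedule takes 23 days.
With Z inserted, RoughPlumb now waits for max(Permits, Z).
New critical path: Permits→Z→RoughPlumb→Drywall = 2+9+1+18 = 30 ⇒ 30 days.

30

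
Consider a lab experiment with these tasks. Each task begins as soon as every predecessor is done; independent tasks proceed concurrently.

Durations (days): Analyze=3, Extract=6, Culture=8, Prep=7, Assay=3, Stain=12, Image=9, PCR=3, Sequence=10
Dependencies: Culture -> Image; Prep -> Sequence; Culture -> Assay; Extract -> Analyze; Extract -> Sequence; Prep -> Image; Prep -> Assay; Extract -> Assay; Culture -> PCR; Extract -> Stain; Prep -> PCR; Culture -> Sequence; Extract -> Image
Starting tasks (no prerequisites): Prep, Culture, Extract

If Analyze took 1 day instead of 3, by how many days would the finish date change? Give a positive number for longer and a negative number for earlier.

0

As given, the longest chain is Culture→Sequence = 8+10 = 18, so the finish is 18 days.
Analyze is off the critical path — its longest chain is 9 days, giving 9 of slack.
That remains the longest chain; total 18 days.
Change in finish: 18 − 18 = +0 days.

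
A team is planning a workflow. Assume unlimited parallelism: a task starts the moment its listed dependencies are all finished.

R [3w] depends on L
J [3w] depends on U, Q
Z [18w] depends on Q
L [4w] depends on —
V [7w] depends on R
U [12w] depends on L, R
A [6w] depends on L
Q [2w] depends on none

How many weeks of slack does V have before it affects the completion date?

8

The longest chain is L→R→U→J = 4+3+12+3 = 22; overall finish 22 weeks.
V finishes as early as 14 and must finish by 22.
Float = 22 − 14 = 8.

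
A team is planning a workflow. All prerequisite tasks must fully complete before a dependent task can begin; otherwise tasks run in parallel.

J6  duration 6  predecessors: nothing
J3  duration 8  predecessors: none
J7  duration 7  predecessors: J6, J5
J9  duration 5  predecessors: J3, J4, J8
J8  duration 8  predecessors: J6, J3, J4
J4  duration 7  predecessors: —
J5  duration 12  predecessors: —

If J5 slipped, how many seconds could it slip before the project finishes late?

The longest chain is J3→J8→J9 = 8+8+5 = 21; overall finish 21 seconds.
J5 finishes as early as 12 and must finish by 14.
So J5 can slip 14 − 12 = 2 seconds.

2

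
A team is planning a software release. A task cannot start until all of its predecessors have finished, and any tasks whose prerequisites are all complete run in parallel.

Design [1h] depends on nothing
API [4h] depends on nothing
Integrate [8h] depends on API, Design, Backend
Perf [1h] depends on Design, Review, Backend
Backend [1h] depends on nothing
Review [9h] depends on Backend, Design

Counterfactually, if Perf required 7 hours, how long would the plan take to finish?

17

Critical path before the change: API→Integrate = 4+8 = 12 giving 12 hours.
The longest path through Perf is only 11 hours, so Perf has float 1.
The binding chain switches to Design→Review→Perf = 1+9+7 = 17; finish 17 hours.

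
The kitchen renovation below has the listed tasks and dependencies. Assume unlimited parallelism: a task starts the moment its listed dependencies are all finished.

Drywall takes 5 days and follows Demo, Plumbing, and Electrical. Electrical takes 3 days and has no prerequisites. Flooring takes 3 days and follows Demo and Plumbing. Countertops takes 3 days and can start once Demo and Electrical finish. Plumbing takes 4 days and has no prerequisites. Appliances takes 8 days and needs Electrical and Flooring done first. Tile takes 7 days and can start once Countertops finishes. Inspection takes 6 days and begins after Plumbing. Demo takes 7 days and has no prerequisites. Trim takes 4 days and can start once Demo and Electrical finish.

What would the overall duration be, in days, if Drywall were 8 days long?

18

As given, the longest chain is Demo→Flooring→Appliances = 7+3+8 = 18, so the finish is 18 days.
Drywall is off the critical path — its longest chain is 12 days, giving 6 of slack.
The critical path is still Demo→Flooring→Appliances; finish is now 18 days.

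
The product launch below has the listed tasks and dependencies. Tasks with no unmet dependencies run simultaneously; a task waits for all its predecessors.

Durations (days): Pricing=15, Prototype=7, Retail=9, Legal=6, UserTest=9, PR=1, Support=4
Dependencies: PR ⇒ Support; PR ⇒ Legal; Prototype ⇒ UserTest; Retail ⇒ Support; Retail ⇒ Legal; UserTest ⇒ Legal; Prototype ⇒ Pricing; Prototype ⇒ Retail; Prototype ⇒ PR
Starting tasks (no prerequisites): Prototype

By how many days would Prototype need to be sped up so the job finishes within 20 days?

Current finish: 22 days; target: 20.
Prototype is on every critical path, so each day cut from Prototype cuts the finish by one (this holds down to a finish of 16).
Need 22 − 20 = 2 days off Prototype → Prototype becomes 5 days, finish becomes 20.

2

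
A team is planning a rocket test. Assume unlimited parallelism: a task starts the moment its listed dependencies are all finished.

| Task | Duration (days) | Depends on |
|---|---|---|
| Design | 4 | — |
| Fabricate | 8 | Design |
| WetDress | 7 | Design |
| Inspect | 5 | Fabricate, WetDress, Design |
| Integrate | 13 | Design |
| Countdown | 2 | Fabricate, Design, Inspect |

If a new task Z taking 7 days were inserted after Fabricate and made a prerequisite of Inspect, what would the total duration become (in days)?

Originally the rocket test takes 19 days.
With Z inserted, Inspect now waits for max(Fabricate, WetDress, Design, Z).
New critical path: Design→Fabricate→Z→Inspect→Countdown = 4+8+7+5+2 = 26 ⇒ 26 days.

26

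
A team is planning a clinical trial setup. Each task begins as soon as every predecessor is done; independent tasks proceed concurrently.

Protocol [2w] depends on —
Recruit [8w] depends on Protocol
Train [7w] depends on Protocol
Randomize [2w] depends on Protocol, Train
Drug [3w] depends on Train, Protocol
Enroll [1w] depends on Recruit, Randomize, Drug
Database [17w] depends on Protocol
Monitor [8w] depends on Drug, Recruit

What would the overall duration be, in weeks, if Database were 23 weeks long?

Critical path before the change: Protocol→Train→Drug→Monitor = 2+7+3+8 = 20 giving 20 weeks.
Database is off the critical path — its longest chain is 19 weeks, giving 1 of slack.
Now Protocol→Database = 2+23 = 25 is longest, so the finish becomes 25 weeks.

25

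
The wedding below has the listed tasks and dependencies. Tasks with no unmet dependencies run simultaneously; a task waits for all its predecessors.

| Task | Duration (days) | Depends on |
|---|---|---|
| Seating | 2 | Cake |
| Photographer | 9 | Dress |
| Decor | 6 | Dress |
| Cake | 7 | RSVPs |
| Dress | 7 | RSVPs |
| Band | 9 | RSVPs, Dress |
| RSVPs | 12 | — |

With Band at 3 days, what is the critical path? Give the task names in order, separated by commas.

The binding path is RSVPs→Dress→Band = 12+7+9 = 28; finish at 28 days.
Band is on the critical path; changing it to 3 makes that path 22 days.
Now RSVPs→Dress→Photographer = 12+7+9 = 28 is longest, so the finish becomes 28 days.

RSVPs, Dress, Photographer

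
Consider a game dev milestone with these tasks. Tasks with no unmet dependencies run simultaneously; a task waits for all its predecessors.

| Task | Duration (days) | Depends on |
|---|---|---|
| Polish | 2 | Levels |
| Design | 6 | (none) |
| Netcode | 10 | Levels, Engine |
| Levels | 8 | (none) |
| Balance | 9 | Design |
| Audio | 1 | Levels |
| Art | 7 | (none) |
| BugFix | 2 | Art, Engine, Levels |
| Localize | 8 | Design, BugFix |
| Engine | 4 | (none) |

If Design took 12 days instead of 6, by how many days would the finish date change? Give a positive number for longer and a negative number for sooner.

Baseline: Levels→Netcode = 8+10 = 18 → 18 days.
Design is off the critical path — its longest chain is 15 days, giving 3 of slack.
The binding chain switches to Design→Balance = 12+9 = 21; finish 21 days.
Change in finish: 21 − 18 = +3 days.

3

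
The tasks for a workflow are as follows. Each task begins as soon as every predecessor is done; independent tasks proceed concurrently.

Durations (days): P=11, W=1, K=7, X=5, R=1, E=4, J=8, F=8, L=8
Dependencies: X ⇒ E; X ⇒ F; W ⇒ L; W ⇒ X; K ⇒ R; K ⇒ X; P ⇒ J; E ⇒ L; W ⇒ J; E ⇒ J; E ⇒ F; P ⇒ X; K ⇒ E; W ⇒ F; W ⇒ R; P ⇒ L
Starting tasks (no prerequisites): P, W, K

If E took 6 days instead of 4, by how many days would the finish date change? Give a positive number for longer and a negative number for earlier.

Critical path before the change: P→X→E→J = 11+5+4+8 = 28 giving 28 days.
Since E is critical, the +2 change carries straight to that chain (now 30 days).
The critical path is still P→X→E→J; finish is now 30 days.
Change in finish: 30 − 28 = +2 days.

2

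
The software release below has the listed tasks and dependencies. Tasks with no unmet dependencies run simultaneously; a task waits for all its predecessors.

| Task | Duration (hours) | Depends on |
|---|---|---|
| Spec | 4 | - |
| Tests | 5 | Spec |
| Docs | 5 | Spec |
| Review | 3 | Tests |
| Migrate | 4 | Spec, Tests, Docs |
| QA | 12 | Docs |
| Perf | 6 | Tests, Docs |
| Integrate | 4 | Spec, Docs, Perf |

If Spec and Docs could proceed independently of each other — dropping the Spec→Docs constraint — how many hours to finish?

19

Before: longest chain Spec→Docs→QA = 4+5+12 = 21, finish 21.
Without Spec→Docs, Docs's earliest start moves from 4 to 0.
New critical path: Spec→Tests→Perf→Integrate = 4+5+6+4 = 19 ⇒ 19 hours.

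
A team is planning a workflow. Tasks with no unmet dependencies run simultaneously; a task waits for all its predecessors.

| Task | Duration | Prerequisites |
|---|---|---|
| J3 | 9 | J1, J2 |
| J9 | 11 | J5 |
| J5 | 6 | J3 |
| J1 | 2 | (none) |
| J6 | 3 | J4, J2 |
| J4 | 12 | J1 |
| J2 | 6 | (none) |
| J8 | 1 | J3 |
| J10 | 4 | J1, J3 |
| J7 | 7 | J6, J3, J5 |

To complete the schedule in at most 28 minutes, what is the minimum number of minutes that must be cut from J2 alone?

Current finish: 32 minutes; target: 28.
J2 is on every critical path, so each minute cut from J2 cuts the finish by one (this holds down to a finish of 28).
Need 32 − 28 = 4 minutes off J2 → J2 becomes 2 minutes, finish becomes 28.

4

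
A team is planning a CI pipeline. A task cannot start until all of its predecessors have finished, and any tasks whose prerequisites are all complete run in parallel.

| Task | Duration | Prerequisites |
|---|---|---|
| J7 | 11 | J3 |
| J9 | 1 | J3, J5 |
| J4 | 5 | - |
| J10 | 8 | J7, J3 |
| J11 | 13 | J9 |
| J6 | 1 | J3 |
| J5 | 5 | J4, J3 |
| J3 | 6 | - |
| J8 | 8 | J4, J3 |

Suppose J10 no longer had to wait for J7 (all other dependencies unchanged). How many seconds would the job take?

Before: longest chain J3→J5→J9→J11 = 6+5+1+13 = 25, finish 25.
Without J7→J10, J10's earliest start moves from 17 to 6.
After: J3→J5→J9→J11 = 6+5+1+13 = 25 → 25 seconds.

25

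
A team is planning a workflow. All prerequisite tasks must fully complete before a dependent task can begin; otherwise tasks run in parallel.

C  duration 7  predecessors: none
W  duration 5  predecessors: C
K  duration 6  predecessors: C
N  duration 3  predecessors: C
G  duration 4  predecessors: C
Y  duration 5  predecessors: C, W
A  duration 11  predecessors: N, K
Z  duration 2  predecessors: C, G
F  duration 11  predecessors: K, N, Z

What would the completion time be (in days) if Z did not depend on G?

Before: longest chain C→K→A = 7+6+11 = 24, finish 24.
Without G→Z, Z's earliest start moves from 11 to 7.
New critical path: C→K→A = 7+6+11 = 24 ⇒ 24 days.

24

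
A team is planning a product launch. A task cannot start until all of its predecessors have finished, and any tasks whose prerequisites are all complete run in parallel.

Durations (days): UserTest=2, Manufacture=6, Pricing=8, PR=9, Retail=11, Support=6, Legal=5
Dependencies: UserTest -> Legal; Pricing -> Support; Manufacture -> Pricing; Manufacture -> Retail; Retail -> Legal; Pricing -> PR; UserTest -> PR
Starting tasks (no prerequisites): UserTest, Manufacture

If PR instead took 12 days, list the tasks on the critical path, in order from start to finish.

Actual critical path: Manufacture→Pricing→PR = 6+8+9 = 23 ⇒ 23 days.
PR lies on that path, so at 12 days the path becomes 26 days.
That remains the longest chain; total 26 days.

Manufacture, Pricing, PR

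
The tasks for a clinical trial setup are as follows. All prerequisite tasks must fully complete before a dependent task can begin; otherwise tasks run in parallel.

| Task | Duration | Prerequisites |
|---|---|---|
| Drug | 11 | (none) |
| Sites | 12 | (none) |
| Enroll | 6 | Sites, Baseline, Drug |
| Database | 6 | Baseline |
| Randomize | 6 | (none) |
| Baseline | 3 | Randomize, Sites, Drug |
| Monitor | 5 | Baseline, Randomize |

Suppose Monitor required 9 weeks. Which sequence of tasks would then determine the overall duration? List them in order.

Critical path before the change: Sites→Baseline→Enroll = 12+3+6 = 21 giving 21 weeks.
Monitor has 1 week of float (longest path through it is 20).
The binding chain switches to Sites→Baseline→Monitor = 12+3+9 = 24; finish 24 weeks.

Sites, Baseline, Monitor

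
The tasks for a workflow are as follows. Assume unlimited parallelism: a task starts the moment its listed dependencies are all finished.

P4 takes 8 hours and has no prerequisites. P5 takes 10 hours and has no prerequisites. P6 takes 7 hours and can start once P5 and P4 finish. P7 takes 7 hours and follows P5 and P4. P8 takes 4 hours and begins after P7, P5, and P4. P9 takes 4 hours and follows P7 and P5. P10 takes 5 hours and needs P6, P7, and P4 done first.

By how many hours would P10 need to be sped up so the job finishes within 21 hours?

Current finish: 22 hours; target: 21.
P10 is on every critical path, so each hour cut from P10 cuts the finish by one (this holds down to a finish of 21).
Need 22 − 21 = 1 hour off P10 → P10 becomes 4 hours, finish becomes 21.

1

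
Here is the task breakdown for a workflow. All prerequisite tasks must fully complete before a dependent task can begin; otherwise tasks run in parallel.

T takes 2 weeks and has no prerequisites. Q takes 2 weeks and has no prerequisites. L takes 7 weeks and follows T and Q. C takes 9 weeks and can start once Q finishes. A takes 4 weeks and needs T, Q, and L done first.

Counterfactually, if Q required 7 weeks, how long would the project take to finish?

18

Critical path before the change: Q→L→A = 2+7+4 = 13 giving 13 weeks.
Q is on the critical path; changing it to 7 makes that path 18 weeks.
No other chain overtakes it, so the finish is 18 weeks.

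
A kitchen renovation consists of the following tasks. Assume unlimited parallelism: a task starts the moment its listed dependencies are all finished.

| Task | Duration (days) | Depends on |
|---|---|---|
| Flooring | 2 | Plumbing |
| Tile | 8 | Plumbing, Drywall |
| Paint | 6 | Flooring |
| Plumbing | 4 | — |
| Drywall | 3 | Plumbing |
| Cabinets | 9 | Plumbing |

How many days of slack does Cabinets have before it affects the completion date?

The longest chain is Plumbing→Drywall→Tile = 4+3+8 = 15; overall finish 15 days.
The longest chain containing Cabinets totals 13 days.
So Cabinets can slip 15 − 13 = 2 days.

2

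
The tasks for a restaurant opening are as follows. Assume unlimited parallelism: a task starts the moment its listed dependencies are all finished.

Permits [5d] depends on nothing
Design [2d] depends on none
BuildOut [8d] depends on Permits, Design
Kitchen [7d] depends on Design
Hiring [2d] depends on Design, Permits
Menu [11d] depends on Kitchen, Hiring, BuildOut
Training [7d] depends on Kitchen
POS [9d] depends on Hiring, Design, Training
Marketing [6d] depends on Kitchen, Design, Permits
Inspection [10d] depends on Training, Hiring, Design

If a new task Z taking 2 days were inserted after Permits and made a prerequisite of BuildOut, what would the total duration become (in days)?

26

Originally the restaurant opening takes 26 days.
With Z inserted, BuildOut now waits for max(Permits, Design, Z).
New critical path: Permits→Z→BuildOut→Menu = 5+2+8+11 = 26 ⇒ 26 days.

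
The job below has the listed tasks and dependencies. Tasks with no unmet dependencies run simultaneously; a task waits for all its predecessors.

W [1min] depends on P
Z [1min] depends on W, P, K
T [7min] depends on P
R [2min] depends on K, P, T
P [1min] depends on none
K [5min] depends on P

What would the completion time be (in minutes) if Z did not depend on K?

Original critical path: P→T→R = 1+7+2 = 10 ⇒ 10 minutes.
Without K→Z, Z's earliest start moves from 6 to 2.
New critical path: P→T→R = 1+7+2 = 10 ⇒ 10 minutes.

10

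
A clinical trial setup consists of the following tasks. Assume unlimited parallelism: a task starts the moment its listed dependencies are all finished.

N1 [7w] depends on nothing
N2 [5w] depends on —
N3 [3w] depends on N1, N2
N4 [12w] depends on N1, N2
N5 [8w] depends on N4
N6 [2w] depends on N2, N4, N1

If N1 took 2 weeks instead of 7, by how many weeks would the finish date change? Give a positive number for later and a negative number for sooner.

-2

Actual critical path: N1→N4→N5 = 7+12+8 = 27 ⇒ 27 weeks.
Since N1 is critical, the -5 change carries straight to that chain (now 22 weeks).
The binding chain switches to N2→N4→N5 = 5+12+8 = 25; finish 25 weeks.
Change in finish: 25 − 27 = -2 weeks.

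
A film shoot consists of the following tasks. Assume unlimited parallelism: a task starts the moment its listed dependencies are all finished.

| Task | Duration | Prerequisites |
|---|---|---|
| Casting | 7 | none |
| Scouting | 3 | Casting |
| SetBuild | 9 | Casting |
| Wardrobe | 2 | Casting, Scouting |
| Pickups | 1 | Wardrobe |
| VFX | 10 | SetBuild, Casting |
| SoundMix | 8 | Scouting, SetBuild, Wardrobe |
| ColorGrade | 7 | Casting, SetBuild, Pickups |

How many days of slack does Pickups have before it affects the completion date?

Casting→SetBuild→VFX = 7+9+10 = 26 sets the makespan at 26 days.
Pickups finishes as early as 13 and must finish by 19.
Float = 26 − 20 = 6.

6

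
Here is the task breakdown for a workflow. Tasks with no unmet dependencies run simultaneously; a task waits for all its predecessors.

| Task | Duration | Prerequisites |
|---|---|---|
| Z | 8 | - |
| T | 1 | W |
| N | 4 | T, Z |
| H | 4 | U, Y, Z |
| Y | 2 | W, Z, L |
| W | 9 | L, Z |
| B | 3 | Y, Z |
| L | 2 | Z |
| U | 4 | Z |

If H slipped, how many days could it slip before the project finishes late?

The longest chain is Z→L→W→Y→H = 8+2+9+2+4 = 25; overall finish 25 days.
Longest path through H: 25 days (earliest finish 25, latest finish 25).
So H can slip 25 − 25 = 0 days.

0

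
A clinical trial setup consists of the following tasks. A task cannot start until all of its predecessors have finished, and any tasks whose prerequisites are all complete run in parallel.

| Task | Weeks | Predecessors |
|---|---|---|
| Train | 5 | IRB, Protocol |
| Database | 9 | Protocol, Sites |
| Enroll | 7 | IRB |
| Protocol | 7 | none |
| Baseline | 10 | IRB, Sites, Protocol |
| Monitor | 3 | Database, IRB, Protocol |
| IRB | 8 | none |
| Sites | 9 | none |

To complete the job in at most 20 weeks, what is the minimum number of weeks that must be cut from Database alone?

Current finish: 21 weeks; target: 20.
Database is on every critical path, so each week cut from Database cuts the finish by one (this holds down to a finish of 19).
Need 21 − 20 = 1 week off Database → Database becomes 8 weeks, finish becomes 20.

1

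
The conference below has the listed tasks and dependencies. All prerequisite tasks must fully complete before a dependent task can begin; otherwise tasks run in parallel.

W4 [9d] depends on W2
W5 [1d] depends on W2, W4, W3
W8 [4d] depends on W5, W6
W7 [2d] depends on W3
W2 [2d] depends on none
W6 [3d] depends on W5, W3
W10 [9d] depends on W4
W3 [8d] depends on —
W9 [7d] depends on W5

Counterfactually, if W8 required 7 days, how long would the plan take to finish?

22

Critical path before the change: W2→W4→W10 = 2+9+9 = 20 giving 20 days.
The longest path through W8 is only 19 days, so W8 has float 1.
New critical path: W2→W4→W5→W6→W8 = 2+9+1+3+7 = 22 ⇒ 22 days.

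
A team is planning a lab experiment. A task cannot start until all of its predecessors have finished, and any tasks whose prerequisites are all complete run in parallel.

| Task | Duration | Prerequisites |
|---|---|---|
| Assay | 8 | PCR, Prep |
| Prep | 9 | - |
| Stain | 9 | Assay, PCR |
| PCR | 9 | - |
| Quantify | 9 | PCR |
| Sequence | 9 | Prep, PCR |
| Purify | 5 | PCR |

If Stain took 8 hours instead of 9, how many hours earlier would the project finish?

Actual critical path: Prep→Assay→Stain = 9+8+9 = 26 ⇒ 26 hours.
Stain is on the critical path; changing it to 8 makes that path 25 hours.
That remains the longest chain; total 25 hours.
Change in finish: 25 − 26 = -1 hours.

1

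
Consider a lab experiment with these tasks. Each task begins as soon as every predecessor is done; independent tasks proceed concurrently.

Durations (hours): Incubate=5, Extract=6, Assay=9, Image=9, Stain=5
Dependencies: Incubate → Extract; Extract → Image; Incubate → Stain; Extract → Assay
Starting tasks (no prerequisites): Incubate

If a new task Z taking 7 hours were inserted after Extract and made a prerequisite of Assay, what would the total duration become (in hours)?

Originally the schedule takes 20 hours.
With Z inserted, Assay now waits for max(Extract, Z).
New critical path: Incubate→Extract→Z→Assay = 5+6+7+9 = 27 ⇒ 27 hours.

27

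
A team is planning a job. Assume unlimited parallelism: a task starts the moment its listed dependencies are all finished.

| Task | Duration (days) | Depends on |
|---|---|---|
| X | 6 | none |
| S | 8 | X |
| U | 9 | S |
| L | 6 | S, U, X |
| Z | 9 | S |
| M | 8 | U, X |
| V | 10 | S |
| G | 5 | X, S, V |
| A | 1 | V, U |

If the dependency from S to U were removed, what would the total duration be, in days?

29

Original critical path: X→S→U→M = 6+8+9+8 = 31 ⇒ 31 days.
Without S→U, U's earliest start moves from 14 to 0.
After: X→S→V→G = 6+8+10+5 = 29 → 29 days.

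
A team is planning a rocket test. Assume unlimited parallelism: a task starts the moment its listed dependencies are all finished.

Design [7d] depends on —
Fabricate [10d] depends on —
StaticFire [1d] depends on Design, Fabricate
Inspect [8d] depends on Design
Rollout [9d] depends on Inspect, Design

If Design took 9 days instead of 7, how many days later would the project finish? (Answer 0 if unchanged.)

Actual critical path: Design→Inspect→Rollout = 7+8+9 = 24 ⇒ 24 days.
Design lies on that path, so at 9 days the path becomes 26 days.
The critical path is still Design→Inspect→Rollout; finish is now 26 days.
Change in finish: 26 − 24 = +2 days.

2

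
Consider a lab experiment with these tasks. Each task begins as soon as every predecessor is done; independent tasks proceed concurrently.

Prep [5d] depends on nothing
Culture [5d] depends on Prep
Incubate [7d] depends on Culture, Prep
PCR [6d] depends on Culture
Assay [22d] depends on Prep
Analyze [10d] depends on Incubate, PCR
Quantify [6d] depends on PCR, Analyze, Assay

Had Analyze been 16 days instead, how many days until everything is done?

39

Baseline: Prep→Culture→Incubate→Analyze→Quantify = 5+5+7+10+6 = 33 → 33 days.
Since Analyze is critical, the +6 change carries straight to that chain (now 39 days).
The critical path is still Prep→Culture→Incubate→Analyze→Quantify; finish is now 39 days.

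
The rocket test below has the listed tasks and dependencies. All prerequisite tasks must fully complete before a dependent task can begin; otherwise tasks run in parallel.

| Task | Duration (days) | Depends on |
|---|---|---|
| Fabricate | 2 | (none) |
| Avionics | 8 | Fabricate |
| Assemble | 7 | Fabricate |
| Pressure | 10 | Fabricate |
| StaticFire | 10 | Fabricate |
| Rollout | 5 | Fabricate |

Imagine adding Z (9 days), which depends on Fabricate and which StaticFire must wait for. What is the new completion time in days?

21

Originally the schedule takes 12 days.
With Z inserted, StaticFire now waits for max(Fabricate, Z).
New critical path: Fabricate→Z→StaticFire = 2+9+10 = 21 ⇒ 21 days.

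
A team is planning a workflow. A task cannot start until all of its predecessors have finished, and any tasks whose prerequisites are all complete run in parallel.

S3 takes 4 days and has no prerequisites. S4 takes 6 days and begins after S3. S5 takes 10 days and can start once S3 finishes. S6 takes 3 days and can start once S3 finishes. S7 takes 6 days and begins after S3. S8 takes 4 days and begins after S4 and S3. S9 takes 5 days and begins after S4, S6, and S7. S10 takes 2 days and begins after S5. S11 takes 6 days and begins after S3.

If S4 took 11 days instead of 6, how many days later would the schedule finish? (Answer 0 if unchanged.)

4

The binding path is S3→S5→S10 = 4+10+2 = 16; finish at 16 days.
S4 is off the critical path — its longest chain is 15 days, giving 1 of slack.
The binding chain switches to S3→S4→S9 = 4+11+5 = 20; finish 20 days.
Change in finish: 20 − 16 = +4 days.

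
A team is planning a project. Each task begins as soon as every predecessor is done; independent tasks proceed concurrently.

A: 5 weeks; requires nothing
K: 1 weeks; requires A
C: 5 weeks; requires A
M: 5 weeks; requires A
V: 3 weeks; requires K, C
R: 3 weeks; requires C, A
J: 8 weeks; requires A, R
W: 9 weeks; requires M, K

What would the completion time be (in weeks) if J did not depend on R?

With the dependency in place, A→C→R→J = 5+5+3+8 = 21 sets the finish at 21 weeks.
Without R→J, J's earliest start moves from 13 to 5.
The longest chain is now A→M→W = 5+5+9 = 19, so the project takes 19 weeks.

19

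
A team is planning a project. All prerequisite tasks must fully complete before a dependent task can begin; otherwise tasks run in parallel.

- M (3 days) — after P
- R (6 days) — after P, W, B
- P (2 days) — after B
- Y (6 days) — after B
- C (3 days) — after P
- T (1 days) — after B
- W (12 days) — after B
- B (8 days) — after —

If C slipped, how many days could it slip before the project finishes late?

The longest chain is B→W→R = 8+12+6 = 26; overall finish 26 days.
The longest chain containing C totals 13 days.
So C can slip 26 − 13 = 13 days.

13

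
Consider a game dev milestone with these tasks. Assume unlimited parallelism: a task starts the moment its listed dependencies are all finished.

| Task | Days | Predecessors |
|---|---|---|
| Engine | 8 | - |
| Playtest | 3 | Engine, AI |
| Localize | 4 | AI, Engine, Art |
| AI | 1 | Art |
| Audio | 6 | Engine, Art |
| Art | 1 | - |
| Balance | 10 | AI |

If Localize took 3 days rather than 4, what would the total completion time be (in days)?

Actual critical path: Engine→Audio = 8+6 = 14 ⇒ 14 days.
The longest path through Localize is only 12 days, so Localize has float 2.
The critical path is still Engine→Audio; finish is now 14 days.

14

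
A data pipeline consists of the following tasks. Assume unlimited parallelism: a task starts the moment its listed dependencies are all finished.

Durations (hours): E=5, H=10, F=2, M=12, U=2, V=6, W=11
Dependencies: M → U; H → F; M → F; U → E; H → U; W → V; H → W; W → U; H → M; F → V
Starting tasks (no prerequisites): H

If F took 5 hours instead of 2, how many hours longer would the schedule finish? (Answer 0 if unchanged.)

Actual critical path: H→M→F→V = 10+12+2+6 = 30 ⇒ 30 hours.
F lies on that path, so at 5 hours the path becomes 33 hours.
That remains the longest chain; total 33 hours.
Change in finish: 33 − 30 = +3 hours.

3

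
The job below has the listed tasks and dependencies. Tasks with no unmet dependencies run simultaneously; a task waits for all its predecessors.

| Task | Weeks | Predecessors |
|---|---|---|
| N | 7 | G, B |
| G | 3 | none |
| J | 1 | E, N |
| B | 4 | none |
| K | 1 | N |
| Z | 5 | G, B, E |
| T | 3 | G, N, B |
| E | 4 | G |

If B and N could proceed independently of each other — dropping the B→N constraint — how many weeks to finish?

13

With the dependency in place, B→N→T = 4+7+3 = 14 sets the finish at 14 weeks.
Without B→N, N's earliest start moves from 4 to 3.
New critical path: G→N→T = 3+7+3 = 13 ⇒ 13 weeks.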